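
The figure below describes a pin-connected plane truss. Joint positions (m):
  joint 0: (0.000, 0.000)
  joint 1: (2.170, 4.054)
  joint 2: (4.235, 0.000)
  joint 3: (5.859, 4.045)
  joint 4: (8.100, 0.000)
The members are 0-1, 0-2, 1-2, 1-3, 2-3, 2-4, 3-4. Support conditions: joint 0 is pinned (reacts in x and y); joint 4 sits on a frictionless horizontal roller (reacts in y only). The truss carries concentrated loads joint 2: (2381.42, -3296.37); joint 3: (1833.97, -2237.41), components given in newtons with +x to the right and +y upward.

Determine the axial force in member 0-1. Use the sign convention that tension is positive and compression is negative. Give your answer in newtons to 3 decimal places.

-1447.370

N=5 nodes, M=7 members, R=3 reactions → 2N=10, M+R=10
member 0 (0-1): L=4.5982, (cx,cy)=(0.4719,0.8816)
member 1 (0-2): L=4.2350, (cx,cy)=(1.0000,0.0000)
member 2 (1-2): L=4.5496, (cx,cy)=(0.4539,-0.8911)
member 3 (1-3): L=3.6890, (cx,cy)=(1.0000,-0.0024)
member 4 (2-3): L=4.3588, (cx,cy)=(0.3726,0.9280)
member 5 (2-4): L=3.8650, (cx,cy)=(1.0000,0.0000)
member 6 (3-4): L=4.6243, (cx,cy)=(0.4846,-0.8747)
solve A·x = −loads:
  F[0-1] = -1447.3698 N (compression)
  F[0-2] = +4898.4322 N (tension)
  F[1-2] = +1435.7235 N (tension)
  F[1-3] = -1334.6966 N (compression)
  F[2-3] = +2173.5449 N (tension)
  F[2-4] = +2358.8498 N (tension)
  F[3-4] = -4867.4778 N (compression)
  Rx@0 = -4215.3900 N
  Ry@0 = +1276.0614 N
  Ry@4 = +4257.7186 N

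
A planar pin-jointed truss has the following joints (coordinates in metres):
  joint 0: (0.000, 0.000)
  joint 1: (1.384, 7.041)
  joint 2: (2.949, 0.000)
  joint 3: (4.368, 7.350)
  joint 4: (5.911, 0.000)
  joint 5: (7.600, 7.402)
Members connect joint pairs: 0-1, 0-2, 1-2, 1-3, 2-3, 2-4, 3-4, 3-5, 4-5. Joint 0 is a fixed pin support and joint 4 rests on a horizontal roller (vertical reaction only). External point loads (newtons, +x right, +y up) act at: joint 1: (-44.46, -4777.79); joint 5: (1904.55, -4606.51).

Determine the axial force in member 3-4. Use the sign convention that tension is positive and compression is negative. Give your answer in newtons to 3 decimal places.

N=6 nodes, M=9 members, R=3 reactions → 2N=12, M+R=12
member 0 (0-1): L=7.1757, (cx,cy)=(0.1929,0.9812)
member 1 (0-2): L=2.9490, (cx,cy)=(1.0000,0.0000)
member 2 (1-2): L=7.2128, (cx,cy)=(0.2170,-0.9762)
member 3 (1-3): L=3.0000, (cx,cy)=(0.9947,0.1030)
member 4 (2-3): L=7.4857, (cx,cy)=(0.1896,0.9819)
member 5 (2-4): L=2.9620, (cx,cy)=(1.0000,0.0000)
member 6 (3-4): L=7.5102, (cx,cy)=(0.2055,-0.9787)
member 7 (3-5): L=3.2324, (cx,cy)=(0.9999,0.0161)
member 8 (4-5): L=7.5923, (cx,cy)=(0.2225,0.9749)
solve A·x = −loads:
  F[0-1] = -11.0730 N (compression)
  F[0-2] = +1862.2257 N (tension)
  F[1-2] = -4769.0018 N (compression)
  F[1-3] = +1082.8355 N (tension)
  F[2-3] = +4741.3568 N (tension)
  F[2-4] = -71.3016 N (compression)
  F[3-4] = -4822.0652 N (compression)
  F[3-5] = +2966.9456 N (tension)
  F[4-5] = -4773.8677 N (compression)
  Rx@0 = -1860.0900 N
  Ry@0 = +10.8651 N
  Ry@4 = +9373.4349 N

-4822.065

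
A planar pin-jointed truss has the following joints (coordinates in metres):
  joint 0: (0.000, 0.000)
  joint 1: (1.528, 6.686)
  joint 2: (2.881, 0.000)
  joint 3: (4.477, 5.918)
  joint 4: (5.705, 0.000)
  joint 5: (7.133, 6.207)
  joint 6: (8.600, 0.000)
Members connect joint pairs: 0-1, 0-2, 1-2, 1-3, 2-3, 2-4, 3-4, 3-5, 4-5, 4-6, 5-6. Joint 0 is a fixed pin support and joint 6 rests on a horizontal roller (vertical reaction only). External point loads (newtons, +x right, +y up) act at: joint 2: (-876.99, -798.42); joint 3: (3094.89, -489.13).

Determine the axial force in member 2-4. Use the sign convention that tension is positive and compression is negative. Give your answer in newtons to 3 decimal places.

1847.491

N=7 nodes, M=11 members, R=3 reactions → 2N=14, M+R=14
member 0 (0-1): L=6.8584, (cx,cy)=(0.2228,0.9749)
member 1 (0-2): L=2.8810, (cx,cy)=(1.0000,0.0000)
member 2 (1-2): L=6.8215, (cx,cy)=(0.1983,-0.9801)
member 3 (1-3): L=3.0474, (cx,cy)=(0.9677,-0.2520)
member 4 (2-3): L=6.1294, (cx,cy)=(0.2604,0.9655)
member 5 (2-4): L=2.8240, (cx,cy)=(1.0000,0.0000)
member 6 (3-4): L=6.0441, (cx,cy)=(0.2032,-0.9791)
member 7 (3-5): L=2.6717, (cx,cy)=(0.9941,0.1082)
member 8 (4-5): L=6.3691, (cx,cy)=(0.2242,0.9745)
member 9 (4-6): L=2.8950, (cx,cy)=(1.0000,0.0000)
member 10 (5-6): L=6.3780, (cx,cy)=(0.2300,-0.9732)
solve A·x = −loads:
  F[0-1] = +1399.4428 N (tension)
  F[0-2] = +1906.1138 N (tension)
  F[1-2] = -1556.8114 N (compression)
  F[1-3] = +641.2675 N (tension)
  F[2-3] = +2407.3421 N (tension)
  F[2-4] = +1847.4906 N (tension)
  F[3-4] = -2849.2831 N (compression)
  F[3-5] = -1276.0765 N (compression)
  F[4-5] = +2862.7343 N (tension)
  F[4-6] = +626.7469 N (tension)
  F[5-6] = -2724.8770 N (compression)
  Rx@0 = -2217.9000 N
  Ry@0 = -1364.2688 N
  Ry@6 = +2651.8188 N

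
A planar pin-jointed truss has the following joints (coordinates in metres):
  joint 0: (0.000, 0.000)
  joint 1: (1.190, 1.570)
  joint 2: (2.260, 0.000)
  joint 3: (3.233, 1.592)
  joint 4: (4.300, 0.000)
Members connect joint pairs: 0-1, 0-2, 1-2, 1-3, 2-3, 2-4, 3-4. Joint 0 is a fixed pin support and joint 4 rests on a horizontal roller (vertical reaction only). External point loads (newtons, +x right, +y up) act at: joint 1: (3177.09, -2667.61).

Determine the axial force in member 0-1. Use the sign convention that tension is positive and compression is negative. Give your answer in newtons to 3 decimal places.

N=5 nodes, M=7 members, R=3 reactions → 2N=10, M+R=10
member 0 (0-1): L=1.9700, (cx,cy)=(0.6041,0.7969)
member 1 (0-2): L=2.2600, (cx,cy)=(1.0000,0.0000)
member 2 (1-2): L=1.8999, (cx,cy)=(0.5632,-0.8263)
member 3 (1-3): L=2.0431, (cx,cy)=(0.9999,0.0108)
member 4 (2-3): L=1.8658, (cx,cy)=(0.5215,0.8533)
member 5 (2-4): L=2.0400, (cx,cy)=(1.0000,0.0000)
member 6 (3-4): L=1.9165, (cx,cy)=(0.5567,-0.8307)
solve A·x = −loads:
  F[0-1] = -965.3842 N (compression)
  F[0-2] = +3760.2333 N (tension)
  F[1-2] = -2329.0934 N (compression)
  F[1-3] = -2448.6916 N (compression)
  F[2-3] = +2255.6202 N (tension)
  F[2-4] = +1272.2587 N (tension)
  F[3-4] = -2285.1709 N (compression)
  Rx@0 = -3177.0900 N
  Ry@0 = +769.3572 N
  Ry@4 = +1898.2528 N

-965.384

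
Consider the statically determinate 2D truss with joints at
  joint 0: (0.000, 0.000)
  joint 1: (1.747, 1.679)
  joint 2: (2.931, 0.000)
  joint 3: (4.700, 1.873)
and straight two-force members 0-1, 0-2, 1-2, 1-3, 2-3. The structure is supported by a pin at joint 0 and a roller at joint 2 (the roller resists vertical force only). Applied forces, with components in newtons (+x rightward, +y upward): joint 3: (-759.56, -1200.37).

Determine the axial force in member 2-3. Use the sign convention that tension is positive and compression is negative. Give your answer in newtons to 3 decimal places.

N=4 nodes, M=5 members, R=3 reactions → 2N=8, M+R=8
member 0 (0-1): L=2.4230, (cx,cy)=(0.7210,0.6929)
member 1 (0-2): L=2.9310, (cx,cy)=(1.0000,0.0000)
member 2 (1-2): L=2.0545, (cx,cy)=(0.5763,-0.8172)
member 3 (1-3): L=2.9594, (cx,cy)=(0.9978,0.0656)
member 4 (2-3): L=2.5763, (cx,cy)=(0.6866,0.7270)
solve A·x = −loads:
  F[0-1] = +345.0521 N (tension)
  F[0-2] = -1008.3424 N (compression)
  F[1-2] = -260.5021 N (compression)
  F[1-3] = +399.7699 N (tension)
  F[2-3] = -1687.1702 N (compression)
  Rx@0 = +759.5600 N
  Ry@0 = -239.0988 N
  Ry@2 = +1439.4688 N

-1687.170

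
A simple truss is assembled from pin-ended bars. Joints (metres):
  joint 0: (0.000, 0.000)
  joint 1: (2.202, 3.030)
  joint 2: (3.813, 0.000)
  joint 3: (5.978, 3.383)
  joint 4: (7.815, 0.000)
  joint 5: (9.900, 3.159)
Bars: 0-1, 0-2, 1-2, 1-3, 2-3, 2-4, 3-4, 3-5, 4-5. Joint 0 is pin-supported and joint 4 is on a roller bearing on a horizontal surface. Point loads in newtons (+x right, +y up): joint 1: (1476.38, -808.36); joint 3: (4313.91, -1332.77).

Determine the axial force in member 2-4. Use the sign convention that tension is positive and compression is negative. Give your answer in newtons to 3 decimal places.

N=6 nodes, M=9 members, R=3 reactions → 2N=12, M+R=12
member 0 (0-1): L=3.7456, (cx,cy)=(0.5879,0.8089)
member 1 (0-2): L=3.8130, (cx,cy)=(1.0000,0.0000)
member 2 (1-2): L=3.4316, (cx,cy)=(0.4695,-0.8830)
member 3 (1-3): L=3.7925, (cx,cy)=(0.9957,0.0931)
member 4 (2-3): L=4.0165, (cx,cy)=(0.5390,0.8423)
member 5 (2-4): L=4.0020, (cx,cy)=(1.0000,0.0000)
member 6 (3-4): L=3.8496, (cx,cy)=(0.4772,-0.8788)
member 7 (3-5): L=3.9284, (cx,cy)=(0.9984,-0.0570)
member 8 (4-5): L=3.7850, (cx,cy)=(0.5509,0.8346)
solve A·x = −loads:
  F[0-1] = +1911.0984 N (tension)
  F[0-2] = +4666.7821 N (tension)
  F[1-2] = -2575.7509 N (compression)
  F[1-3] = +860.0569 N (tension)
  F[2-3] = +2700.1287 N (tension)
  F[2-4] = +2002.1298 N (tension)
  F[3-4] = -4195.6215 N (compression)
  F[3-5] = -0.0000 N (compression)
  F[4-5] = +0.0000 N (tension)
  Rx@0 = -5790.2900 N
  Ry@0 = -1545.9713 N
  Ry@4 = +3687.1013 N

2002.130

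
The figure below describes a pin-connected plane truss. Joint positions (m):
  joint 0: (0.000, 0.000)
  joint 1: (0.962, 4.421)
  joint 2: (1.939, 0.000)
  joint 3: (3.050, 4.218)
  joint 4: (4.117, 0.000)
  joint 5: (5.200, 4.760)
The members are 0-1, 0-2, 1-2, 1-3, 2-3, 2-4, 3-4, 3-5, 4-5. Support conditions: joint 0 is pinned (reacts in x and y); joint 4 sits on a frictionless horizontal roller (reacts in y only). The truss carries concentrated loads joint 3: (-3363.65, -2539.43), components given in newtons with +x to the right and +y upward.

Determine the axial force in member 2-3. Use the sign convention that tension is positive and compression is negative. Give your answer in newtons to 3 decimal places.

N=6 nodes, M=9 members, R=3 reactions → 2N=12, M+R=12
member 0 (0-1): L=4.5245, (cx,cy)=(0.2126,0.9771)
member 1 (0-2): L=1.9390, (cx,cy)=(1.0000,0.0000)
member 2 (1-2): L=4.5277, (cx,cy)=(0.2158,-0.9764)
member 3 (1-3): L=2.0978, (cx,cy)=(0.9953,-0.0968)
member 4 (2-3): L=4.3619, (cx,cy)=(0.2547,0.9670)
member 5 (2-4): L=2.1780, (cx,cy)=(1.0000,0.0000)
member 6 (3-4): L=4.3509, (cx,cy)=(0.2452,-0.9695)
member 7 (3-5): L=2.2173, (cx,cy)=(0.9697,0.2444)
member 8 (4-5): L=4.8816, (cx,cy)=(0.2219,0.9751)
solve A·x = −loads:
  F[0-1] = -4200.3542 N (compression)
  F[0-2] = -2470.5609 N (compression)
  F[1-2] = +4386.5051 N (tension)
  F[1-3] = -1848.3023 N (compression)
  F[2-3] = -4429.2486 N (compression)
  F[2-4] = -395.8577 N (compression)
  F[3-4] = +1614.1732 N (tension)
  F[3-5] = +0.0000 N (tension)
  F[4-5] = -0.0000 N (compression)
  Rx@0 = +3363.6500 N
  Ry@0 = +4104.3108 N
  Ry@4 = -1564.8808 N

-4429.249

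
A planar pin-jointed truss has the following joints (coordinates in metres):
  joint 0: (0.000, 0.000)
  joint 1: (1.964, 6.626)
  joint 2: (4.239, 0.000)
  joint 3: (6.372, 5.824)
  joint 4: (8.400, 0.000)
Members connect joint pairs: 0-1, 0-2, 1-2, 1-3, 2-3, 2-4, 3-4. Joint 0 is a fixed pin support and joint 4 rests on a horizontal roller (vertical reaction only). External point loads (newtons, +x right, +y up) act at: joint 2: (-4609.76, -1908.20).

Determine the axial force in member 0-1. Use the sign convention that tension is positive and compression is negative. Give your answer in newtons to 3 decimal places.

N=5 nodes, M=7 members, R=3 reactions → 2N=10, M+R=10
member 0 (0-1): L=6.9109, (cx,cy)=(0.2842,0.9588)
member 1 (0-2): L=4.2390, (cx,cy)=(1.0000,0.0000)
member 2 (1-2): L=7.0057, (cx,cy)=(0.3247,-0.9458)
member 3 (1-3): L=4.4804, (cx,cy)=(0.9838,-0.1790)
member 4 (2-3): L=6.2023, (cx,cy)=(0.3439,0.9390)
member 5 (2-4): L=4.1610, (cx,cy)=(1.0000,0.0000)
member 6 (3-4): L=6.1670, (cx,cy)=(0.3288,-0.9444)
solve A·x = −loads:
  F[0-1] = -985.8898 N (compression)
  F[0-2] = -4329.5831 N (compression)
  F[1-2] = +1123.4832 N (tension)
  F[1-3] = -655.6021 N (compression)
  F[2-3] = +900.5328 N (tension)
  F[2-4] = +335.3163 N (tension)
  F[3-4] = -1019.6705 N (compression)
  Rx@0 = +4609.7600 N
  Ry@0 = +945.2405 N
  Ry@4 = +962.9595 N

-985.890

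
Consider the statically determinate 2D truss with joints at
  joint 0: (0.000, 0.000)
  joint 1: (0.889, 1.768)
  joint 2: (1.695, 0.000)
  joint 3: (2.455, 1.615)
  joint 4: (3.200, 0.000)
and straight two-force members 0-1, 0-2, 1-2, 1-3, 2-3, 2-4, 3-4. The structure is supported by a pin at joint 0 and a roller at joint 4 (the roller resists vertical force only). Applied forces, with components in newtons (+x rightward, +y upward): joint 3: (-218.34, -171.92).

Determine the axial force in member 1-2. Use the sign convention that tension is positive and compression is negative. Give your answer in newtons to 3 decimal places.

181.277

N=5 nodes, M=7 members, R=3 reactions → 2N=10, M+R=10
member 0 (0-1): L=1.9789, (cx,cy)=(0.4492,0.8934)
member 1 (0-2): L=1.6950, (cx,cy)=(1.0000,0.0000)
member 2 (1-2): L=1.9431, (cx,cy)=(0.4148,-0.9099)
member 3 (1-3): L=1.5735, (cx,cy)=(0.9953,-0.0972)
member 4 (2-3): L=1.7849, (cx,cy)=(0.4258,0.9048)
member 5 (2-4): L=1.5050, (cx,cy)=(1.0000,0.0000)
member 6 (3-4): L=1.7786, (cx,cy)=(0.4189,-0.9080)
solve A·x = −loads:
  F[0-1] = -168.1399 N (compression)
  F[0-2] = -142.8059 N (compression)
  F[1-2] = +181.2767 N (tension)
  F[1-3] = -151.4474 N (compression)
  F[2-3] = -182.2962 N (compression)
  F[2-4] = +10.0109 N (tension)
  F[3-4] = -23.8991 N (compression)
  Rx@0 = +218.3400 N
  Ry@0 = +150.2186 N
  Ry@4 = +21.7014 N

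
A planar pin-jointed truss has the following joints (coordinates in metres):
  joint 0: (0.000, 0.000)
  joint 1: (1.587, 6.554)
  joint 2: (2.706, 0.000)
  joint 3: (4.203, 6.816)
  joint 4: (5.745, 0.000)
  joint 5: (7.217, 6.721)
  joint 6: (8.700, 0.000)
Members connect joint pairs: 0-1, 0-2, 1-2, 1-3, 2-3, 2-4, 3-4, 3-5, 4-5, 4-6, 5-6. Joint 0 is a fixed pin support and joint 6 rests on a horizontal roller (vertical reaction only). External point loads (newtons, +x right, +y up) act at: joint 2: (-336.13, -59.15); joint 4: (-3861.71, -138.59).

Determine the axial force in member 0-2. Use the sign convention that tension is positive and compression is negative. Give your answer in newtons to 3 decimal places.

N=7 nodes, M=11 members, R=3 reactions → 2N=14, M+R=14
member 0 (0-1): L=6.7434, (cx,cy)=(0.2353,0.9719)
member 1 (0-2): L=2.7060, (cx,cy)=(1.0000,0.0000)
member 2 (1-2): L=6.6488, (cx,cy)=(0.1683,-0.9857)
member 3 (1-3): L=2.6291, (cx,cy)=(0.9950,0.0997)
member 4 (2-3): L=6.9785, (cx,cy)=(0.2145,0.9767)
member 5 (2-4): L=3.0390, (cx,cy)=(1.0000,0.0000)
member 6 (3-4): L=6.9882, (cx,cy)=(0.2207,-0.9754)
member 7 (3-5): L=3.0155, (cx,cy)=(0.9995,-0.0315)
member 8 (4-5): L=6.8803, (cx,cy)=(0.2139,0.9768)
member 9 (4-6): L=2.9550, (cx,cy)=(1.0000,0.0000)
member 10 (5-6): L=6.8827, (cx,cy)=(0.2155,-0.9765)
solve A·x = −loads:
  F[0-1] = -90.3632 N (compression)
  F[0-2] = -4176.5738 N (compression)
  F[1-2] = +85.4737 N (tension)
  F[1-3] = -35.8298 N (compression)
  F[2-3] = -25.7029 N (compression)
  F[2-4] = -3820.5449 N (compression)
  F[3-4] = +30.9508 N (tension)
  F[3-5] = -48.0184 N (compression)
  F[4-5] = +110.9716 N (tension)
  F[4-6] = +24.2529 N (tension)
  F[5-6] = -112.5588 N (compression)
  Rx@0 = +4197.8400 N
  Ry@0 = +87.8251 N
  Ry@6 = +109.9149 N

-4176.574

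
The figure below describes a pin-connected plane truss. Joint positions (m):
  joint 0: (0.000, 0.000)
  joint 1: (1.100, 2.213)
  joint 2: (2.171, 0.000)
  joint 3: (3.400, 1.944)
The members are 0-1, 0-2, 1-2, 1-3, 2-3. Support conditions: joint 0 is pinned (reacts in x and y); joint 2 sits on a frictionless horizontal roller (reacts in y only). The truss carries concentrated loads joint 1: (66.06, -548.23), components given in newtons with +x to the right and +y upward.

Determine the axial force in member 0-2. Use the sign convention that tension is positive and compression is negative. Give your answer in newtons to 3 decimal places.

N=4 nodes, M=5 members, R=3 reactions → 2N=8, M+R=8
member 0 (0-1): L=2.4713, (cx,cy)=(0.4451,0.8955)
member 1 (0-2): L=2.1710, (cx,cy)=(1.0000,0.0000)
member 2 (1-2): L=2.4585, (cx,cy)=(0.4356,-0.9001)
member 3 (1-3): L=2.3157, (cx,cy)=(0.9932,-0.1162)
member 4 (2-3): L=2.2999, (cx,cy)=(0.5344,0.8453)
solve A·x = −loads:
  F[0-1] = -226.8238 N (compression)
  F[0-2] = +167.0211 N (tension)
  F[1-2] = -383.4060 N (compression)
  F[1-3] = +0.0000 N (tension)
  F[2-3] = -0.0000 N (compression)
  Rx@0 = -66.0600 N
  Ry@0 = +203.1154 N
  Ry@2 = +345.1146 N

167.021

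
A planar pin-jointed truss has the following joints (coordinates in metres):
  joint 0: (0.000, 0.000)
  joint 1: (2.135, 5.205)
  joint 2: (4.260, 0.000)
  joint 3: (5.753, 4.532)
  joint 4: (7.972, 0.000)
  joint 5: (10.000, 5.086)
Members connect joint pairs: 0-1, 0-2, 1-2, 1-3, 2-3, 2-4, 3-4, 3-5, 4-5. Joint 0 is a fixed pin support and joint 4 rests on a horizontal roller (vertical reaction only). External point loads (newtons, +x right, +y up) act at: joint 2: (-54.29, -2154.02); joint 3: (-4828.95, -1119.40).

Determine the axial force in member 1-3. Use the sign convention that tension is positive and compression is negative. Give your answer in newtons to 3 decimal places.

N=6 nodes, M=9 members, R=3 reactions → 2N=12, M+R=12
member 0 (0-1): L=5.6259, (cx,cy)=(0.3795,0.9252)
member 1 (0-2): L=4.2600, (cx,cy)=(1.0000,0.0000)
member 2 (1-2): L=5.6221, (cx,cy)=(0.3780,-0.9258)
member 3 (1-3): L=3.6801, (cx,cy)=(0.9831,-0.1829)
member 4 (2-3): L=4.7716, (cx,cy)=(0.3129,0.9498)
member 5 (2-4): L=3.7120, (cx,cy)=(1.0000,0.0000)
member 6 (3-4): L=5.0461, (cx,cy)=(0.4397,-0.8981)
member 7 (3-5): L=4.2830, (cx,cy)=(0.9916,0.1293)
member 8 (4-5): L=5.4754, (cx,cy)=(0.3704,0.9289)
solve A·x = −loads:
  F[0-1] = -4388.0248 N (compression)
  F[0-2] = -3217.9941 N (compression)
  F[1-2] = +5107.5294 N (tension)
  F[1-3] = -3657.4434 N (compression)
  F[2-3] = -2710.7221 N (compression)
  F[2-4] = -385.0191 N (compression)
  F[3-4] = +875.5474 N (tension)
  F[3-5] = +0.0000 N (tension)
  F[4-5] = -0.0000 N (compression)
  Rx@0 = +4883.2400 N
  Ry@0 = +4059.7682 N
  Ry@4 = -786.3482 N

-3657.443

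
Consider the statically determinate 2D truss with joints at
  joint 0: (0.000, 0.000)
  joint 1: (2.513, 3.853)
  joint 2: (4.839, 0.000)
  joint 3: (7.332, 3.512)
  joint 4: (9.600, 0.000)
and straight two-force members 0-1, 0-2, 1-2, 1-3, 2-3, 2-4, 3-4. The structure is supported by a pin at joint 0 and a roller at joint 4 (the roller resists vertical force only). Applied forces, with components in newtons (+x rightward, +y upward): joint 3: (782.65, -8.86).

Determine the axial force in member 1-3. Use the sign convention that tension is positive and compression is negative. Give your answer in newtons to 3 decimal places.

N=5 nodes, M=7 members, R=3 reactions → 2N=10, M+R=10
member 0 (0-1): L=4.6001, (cx,cy)=(0.5463,0.8376)
member 1 (0-2): L=4.8390, (cx,cy)=(1.0000,0.0000)
member 2 (1-2): L=4.5007, (cx,cy)=(0.5168,-0.8561)
member 3 (1-3): L=4.8310, (cx,cy)=(0.9975,-0.0706)
member 4 (2-3): L=4.3069, (cx,cy)=(0.5788,0.8154)
member 5 (2-4): L=4.7610, (cx,cy)=(1.0000,0.0000)
member 6 (3-4): L=4.1807, (cx,cy)=(0.5425,-0.8401)
solve A·x = −loads:
  F[0-1] = +339.3369 N (tension)
  F[0-2] = +597.2722 N (tension)
  F[1-2] = -362.8237 N (compression)
  F[1-3] = +373.8225 N (tension)
  F[2-3] = +380.9141 N (tension)
  F[2-4] = +189.2710 N (tension)
  F[3-4] = -348.8883 N (compression)
  Rx@0 = -782.6500 N
  Ry@0 = -284.2263 N
  Ry@4 = +293.0863 N

373.822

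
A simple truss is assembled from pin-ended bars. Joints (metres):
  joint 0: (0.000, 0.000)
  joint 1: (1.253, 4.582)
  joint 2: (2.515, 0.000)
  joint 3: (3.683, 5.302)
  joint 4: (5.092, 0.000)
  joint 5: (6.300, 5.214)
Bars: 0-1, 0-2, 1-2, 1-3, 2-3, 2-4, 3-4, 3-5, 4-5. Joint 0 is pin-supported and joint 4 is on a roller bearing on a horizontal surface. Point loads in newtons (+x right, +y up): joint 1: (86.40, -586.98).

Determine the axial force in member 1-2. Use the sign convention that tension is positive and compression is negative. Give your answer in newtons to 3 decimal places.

-265.966

N=6 nodes, M=9 members, R=3 reactions → 2N=12, M+R=12
member 0 (0-1): L=4.7502, (cx,cy)=(0.2638,0.9646)
member 1 (0-2): L=2.5150, (cx,cy)=(1.0000,0.0000)
member 2 (1-2): L=4.7526, (cx,cy)=(0.2655,-0.9641)
member 3 (1-3): L=2.5344, (cx,cy)=(0.9588,0.2841)
member 4 (2-3): L=5.4291, (cx,cy)=(0.2151,0.9766)
member 5 (2-4): L=2.5770, (cx,cy)=(1.0000,0.0000)
member 6 (3-4): L=5.4860, (cx,cy)=(0.2568,-0.9665)
member 7 (3-5): L=2.6185, (cx,cy)=(0.9994,-0.0336)
member 8 (4-5): L=5.3521, (cx,cy)=(0.2257,0.9742)
solve A·x = −loads:
  F[0-1] = -378.1880 N (compression)
  F[0-2] = +186.1571 N (tension)
  F[1-2] = -265.9660 N (compression)
  F[1-3] = -120.4978 N (compression)
  F[2-3] = +262.5661 N (tension)
  F[2-4] = +59.0456 N (tension)
  F[3-4] = -229.8977 N (compression)
  F[3-5] = -0.0000 N (tension)
  F[4-5] = +0.0000 N (tension)
  Rx@0 = -86.4000 N
  Ry@0 = +364.7941 N
  Ry@4 = +222.1859 N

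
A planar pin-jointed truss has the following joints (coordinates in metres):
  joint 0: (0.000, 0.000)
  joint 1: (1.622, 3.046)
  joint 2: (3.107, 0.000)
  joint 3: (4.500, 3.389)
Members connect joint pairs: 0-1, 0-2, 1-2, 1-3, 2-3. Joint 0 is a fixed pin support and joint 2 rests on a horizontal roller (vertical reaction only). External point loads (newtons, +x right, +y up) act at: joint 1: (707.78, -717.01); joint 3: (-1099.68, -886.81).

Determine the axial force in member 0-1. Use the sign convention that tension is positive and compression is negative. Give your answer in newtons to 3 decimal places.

-510.627

N=4 nodes, M=5 members, R=3 reactions → 2N=8, M+R=8
member 0 (0-1): L=3.4509, (cx,cy)=(0.4700,0.8827)
member 1 (0-2): L=3.1070, (cx,cy)=(1.0000,0.0000)
member 2 (1-2): L=3.3887, (cx,cy)=(0.4382,-0.8989)
member 3 (1-3): L=2.8984, (cx,cy)=(0.9930,0.1183)
member 4 (2-3): L=3.6641, (cx,cy)=(0.3802,0.9249)
solve A·x = −loads:
  F[0-1] = -510.6266 N (compression)
  F[0-2] = -151.8970 N (compression)
  F[1-2] = -398.7598 N (compression)
  F[1-3] = -778.5091 N (compression)
  F[2-3] = -859.1914 N (compression)
  Rx@0 = +391.9000 N
  Ry@0 = +450.7085 N
  Ry@2 = +1153.1115 N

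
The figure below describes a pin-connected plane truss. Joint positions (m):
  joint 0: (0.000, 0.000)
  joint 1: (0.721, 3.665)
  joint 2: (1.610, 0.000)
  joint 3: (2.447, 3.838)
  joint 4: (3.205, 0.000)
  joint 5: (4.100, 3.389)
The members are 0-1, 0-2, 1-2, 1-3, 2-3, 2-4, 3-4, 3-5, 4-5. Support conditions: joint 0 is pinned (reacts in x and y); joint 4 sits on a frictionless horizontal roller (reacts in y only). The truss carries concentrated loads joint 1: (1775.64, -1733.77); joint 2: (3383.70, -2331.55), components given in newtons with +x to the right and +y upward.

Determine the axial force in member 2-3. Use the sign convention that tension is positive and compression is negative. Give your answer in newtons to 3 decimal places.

3832.722

N=6 nodes, M=9 members, R=3 reactions → 2N=12, M+R=12
member 0 (0-1): L=3.7352, (cx,cy)=(0.1930,0.9812)
member 1 (0-2): L=1.6100, (cx,cy)=(1.0000,0.0000)
member 2 (1-2): L=3.7713, (cx,cy)=(0.2357,-0.9718)
member 3 (1-3): L=1.7346, (cx,cy)=(0.9950,0.0997)
member 4 (2-3): L=3.9282, (cx,cy)=(0.2131,0.9770)
member 5 (2-4): L=1.5950, (cx,cy)=(1.0000,0.0000)
member 6 (3-4): L=3.9121, (cx,cy)=(0.1938,-0.9810)
member 7 (3-5): L=1.7129, (cx,cy)=(0.9650,-0.2621)
member 8 (4-5): L=3.5052, (cx,cy)=(0.2553,0.9669)
solve A·x = −loads:
  F[0-1] = -482.6451 N (compression)
  F[0-2] = +5252.5031 N (tension)
  F[1-2] = -1454.1367 N (compression)
  F[1-3] = -1533.6672 N (compression)
  F[2-3] = +3832.7221 N (tension)
  F[2-4] = +709.3663 N (tension)
  F[3-4] = -3661.1311 N (compression)
  F[3-5] = +0.0000 N (tension)
  F[4-5] = -0.0000 N (compression)
  Rx@0 = -5159.3400 N
  Ry@0 = +473.5683 N
  Ry@4 = +3591.7517 N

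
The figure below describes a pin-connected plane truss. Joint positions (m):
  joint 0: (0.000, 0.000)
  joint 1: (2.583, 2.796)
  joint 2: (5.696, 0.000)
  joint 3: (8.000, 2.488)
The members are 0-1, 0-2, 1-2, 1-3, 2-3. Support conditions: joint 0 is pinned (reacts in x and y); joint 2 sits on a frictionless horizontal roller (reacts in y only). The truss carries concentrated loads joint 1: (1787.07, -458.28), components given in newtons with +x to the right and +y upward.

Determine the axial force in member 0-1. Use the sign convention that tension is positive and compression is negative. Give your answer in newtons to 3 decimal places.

N=4 nodes, M=5 members, R=3 reactions → 2N=8, M+R=8
member 0 (0-1): L=3.8065, (cx,cy)=(0.6786,0.7345)
member 1 (0-2): L=5.6960, (cx,cy)=(1.0000,0.0000)
member 2 (1-2): L=4.1843, (cx,cy)=(0.7440,-0.6682)
member 3 (1-3): L=5.4257, (cx,cy)=(0.9984,-0.0568)
member 4 (2-3): L=3.3910, (cx,cy)=(0.6795,0.7337)
solve A·x = −loads:
  F[0-1] = +853.2780 N (tension)
  F[0-2] = +1208.0572 N (tension)
  F[1-2] = -1623.7958 N (compression)
  F[1-3] = -0.0000 N (compression)
  F[2-3] = +0.0000 N (tension)
  Rx@0 = -1787.0700 N
  Ry@0 = -626.7595 N
  Ry@2 = +1085.0395 N

853.278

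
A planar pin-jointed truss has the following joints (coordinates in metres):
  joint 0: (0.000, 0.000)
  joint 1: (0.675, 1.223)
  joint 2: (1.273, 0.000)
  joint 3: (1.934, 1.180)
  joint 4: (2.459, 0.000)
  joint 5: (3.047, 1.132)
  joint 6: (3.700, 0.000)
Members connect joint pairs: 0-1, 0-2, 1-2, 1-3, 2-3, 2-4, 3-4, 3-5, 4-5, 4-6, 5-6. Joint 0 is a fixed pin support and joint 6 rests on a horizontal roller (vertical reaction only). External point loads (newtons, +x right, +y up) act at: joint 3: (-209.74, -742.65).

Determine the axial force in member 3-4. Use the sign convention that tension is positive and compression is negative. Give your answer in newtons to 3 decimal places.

-335.398

N=7 nodes, M=11 members, R=3 reactions → 2N=14, M+R=14
member 0 (0-1): L=1.3969, (cx,cy)=(0.4832,0.8755)
member 1 (0-2): L=1.2730, (cx,cy)=(1.0000,0.0000)
member 2 (1-2): L=1.3614, (cx,cy)=(0.4393,-0.8984)
member 3 (1-3): L=1.2597, (cx,cy)=(0.9994,-0.0341)
member 4 (2-3): L=1.3525, (cx,cy)=(0.4887,0.8724)
member 5 (2-4): L=1.1860, (cx,cy)=(1.0000,0.0000)
member 6 (3-4): L=1.2915, (cx,cy)=(0.4065,-0.9137)
member 7 (3-5): L=1.1140, (cx,cy)=(0.9991,-0.0431)
member 8 (4-5): L=1.2756, (cx,cy)=(0.4610,0.8874)
member 9 (4-6): L=1.2410, (cx,cy)=(1.0000,0.0000)
member 10 (5-6): L=1.3068, (cx,cy)=(0.4997,-0.8662)
solve A·x = −loads:
  F[0-1] = -481.2709 N (compression)
  F[0-2] = +22.8148 N (tension)
  F[1-2] = +485.9848 N (tension)
  F[1-3] = -446.2900 N (compression)
  F[2-3] = -500.4208 N (compression)
  F[2-4] = +480.8535 N (tension)
  F[3-4] = -335.3984 N (compression)
  F[3-5] = -344.8351 N (compression)
  F[4-5] = +345.3118 N (tension)
  F[4-6] = +185.3407 N (tension)
  F[5-6] = -370.9201 N (compression)
  Rx@0 = +209.7400 N
  Ry@0 = +421.3549 N
  Ry@6 = +321.2951 N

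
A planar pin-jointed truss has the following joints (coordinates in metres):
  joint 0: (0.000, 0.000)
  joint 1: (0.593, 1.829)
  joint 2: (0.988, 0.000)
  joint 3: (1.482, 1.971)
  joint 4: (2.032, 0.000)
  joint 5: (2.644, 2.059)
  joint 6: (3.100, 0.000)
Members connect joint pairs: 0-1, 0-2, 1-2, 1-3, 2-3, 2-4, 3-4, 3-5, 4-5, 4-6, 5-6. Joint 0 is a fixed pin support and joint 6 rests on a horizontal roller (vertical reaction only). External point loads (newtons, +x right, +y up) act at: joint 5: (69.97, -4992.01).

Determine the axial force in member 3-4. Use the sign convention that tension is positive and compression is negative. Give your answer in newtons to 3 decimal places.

N=7 nodes, M=11 members, R=3 reactions → 2N=14, M+R=14
member 0 (0-1): L=1.9227, (cx,cy)=(0.3084,0.9513)
member 1 (0-2): L=0.9880, (cx,cy)=(1.0000,0.0000)
member 2 (1-2): L=1.8712, (cx,cy)=(0.2111,-0.9775)
member 3 (1-3): L=0.9003, (cx,cy)=(0.9875,0.1577)
member 4 (2-3): L=2.0320, (cx,cy)=(0.2431,0.9700)
member 5 (2-4): L=1.0440, (cx,cy)=(1.0000,0.0000)
member 6 (3-4): L=2.0463, (cx,cy)=(0.2688,-0.9632)
member 7 (3-5): L=1.1653, (cx,cy)=(0.9971,0.0755)
member 8 (4-5): L=2.1480, (cx,cy)=(0.2849,0.9586)
member 9 (4-6): L=1.0680, (cx,cy)=(1.0000,0.0000)
member 10 (5-6): L=2.1089, (cx,cy)=(0.2162,-0.9763)
solve A·x = −loads:
  F[0-1] = -723.0841 N (compression)
  F[0-2] = +292.9805 N (tension)
  F[1-2] = +645.0001 N (tension)
  F[1-3] = -363.7218 N (compression)
  F[2-3] = -649.9654 N (compression)
  F[2-4] = +587.1549 N (tension)
  F[3-4] = +659.5120 N (tension)
  F[3-5] = -696.4357 N (compression)
  F[4-5] = -662.7104 N (compression)
  F[4-6] = +953.2316 N (tension)
  F[5-6] = -4408.4661 N (compression)
  Rx@0 = -69.9700 N
  Ry@0 = +687.8349 N
  Ry@6 = +4304.1751 N

659.512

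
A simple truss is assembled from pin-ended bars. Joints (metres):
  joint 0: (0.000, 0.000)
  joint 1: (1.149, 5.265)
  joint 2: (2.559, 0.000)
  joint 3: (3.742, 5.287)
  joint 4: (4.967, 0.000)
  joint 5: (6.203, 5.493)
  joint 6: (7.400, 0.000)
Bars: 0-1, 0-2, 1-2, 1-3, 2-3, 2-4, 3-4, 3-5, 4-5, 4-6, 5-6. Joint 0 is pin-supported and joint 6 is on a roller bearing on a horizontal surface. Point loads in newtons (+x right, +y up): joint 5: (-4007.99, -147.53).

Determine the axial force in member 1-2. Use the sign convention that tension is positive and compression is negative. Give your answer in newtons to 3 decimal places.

3091.892

N=7 nodes, M=11 members, R=3 reactions → 2N=14, M+R=14
member 0 (0-1): L=5.3889, (cx,cy)=(0.2132,0.9770)
member 1 (0-2): L=2.5590, (cx,cy)=(1.0000,0.0000)
member 2 (1-2): L=5.4505, (cx,cy)=(0.2587,-0.9660)
member 3 (1-3): L=2.5931, (cx,cy)=(1.0000,0.0085)
member 4 (2-3): L=5.4177, (cx,cy)=(0.2184,0.9759)
member 5 (2-4): L=2.4080, (cx,cy)=(1.0000,0.0000)
member 6 (3-4): L=5.4271, (cx,cy)=(0.2257,-0.9742)
member 7 (3-5): L=2.4696, (cx,cy)=(0.9965,0.0834)
member 8 (4-5): L=5.6303, (cx,cy)=(0.2195,0.9756)
member 9 (4-6): L=2.4330, (cx,cy)=(1.0000,0.0000)
member 10 (5-6): L=5.6219, (cx,cy)=(0.2129,-0.9771)
solve A·x = −loads:
  F[0-1] = -3069.5682 N (compression)
  F[0-2] = -3353.5108 N (compression)
  F[1-2] = +3091.8921 N (tension)
  F[1-3] = -1454.3738 N (compression)
  F[2-3] = -3060.4981 N (compression)
  F[2-4] = -1885.3877 N (compression)
  F[3-4] = +2840.9518 N (tension)
  F[3-5] = -2773.5298 N (compression)
  F[4-5] = -2836.8318 N (compression)
  F[4-6] = -621.3709 N (compression)
  F[5-6] = +2918.3715 N (tension)
  Rx@0 = +4007.9900 N
  Ry@0 = +2998.9841 N
  Ry@6 = -2851.4541 N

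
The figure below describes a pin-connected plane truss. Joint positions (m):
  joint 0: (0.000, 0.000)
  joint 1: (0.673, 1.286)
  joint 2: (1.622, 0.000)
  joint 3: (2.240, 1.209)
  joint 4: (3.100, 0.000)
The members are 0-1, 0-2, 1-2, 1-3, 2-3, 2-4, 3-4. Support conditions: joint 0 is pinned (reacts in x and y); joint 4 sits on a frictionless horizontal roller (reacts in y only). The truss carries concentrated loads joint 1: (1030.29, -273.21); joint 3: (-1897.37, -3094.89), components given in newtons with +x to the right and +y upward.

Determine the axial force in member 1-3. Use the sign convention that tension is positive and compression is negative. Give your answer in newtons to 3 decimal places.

-2675.738

N=5 nodes, M=7 members, R=3 reactions → 2N=10, M+R=10
member 0 (0-1): L=1.4515, (cx,cy)=(0.4637,0.8860)
member 1 (0-2): L=1.6220, (cx,cy)=(1.0000,0.0000)
member 2 (1-2): L=1.5982, (cx,cy)=(0.5938,-0.8046)
member 3 (1-3): L=1.5689, (cx,cy)=(0.9988,-0.0491)
member 4 (2-3): L=1.3578, (cx,cy)=(0.4551,0.8904)
member 5 (2-4): L=1.4780, (cx,cy)=(1.0000,0.0000)
member 6 (3-4): L=1.4837, (cx,cy)=(0.5796,-0.8149)
solve A·x = −loads:
  F[0-1] = -1563.2493 N (compression)
  F[0-2] = -142.2446 N (compression)
  F[1-2] = +1545.0098 N (tension)
  F[1-3] = -2675.7384 N (compression)
  F[2-3] = -1396.1614 N (compression)
  F[2-4] = +1410.6066 N (tension)
  F[3-4] = -2433.5777 N (compression)
  Rx@0 = +867.0800 N
  Ry@0 = +1385.0495 N
  Ry@4 = +1983.0505 N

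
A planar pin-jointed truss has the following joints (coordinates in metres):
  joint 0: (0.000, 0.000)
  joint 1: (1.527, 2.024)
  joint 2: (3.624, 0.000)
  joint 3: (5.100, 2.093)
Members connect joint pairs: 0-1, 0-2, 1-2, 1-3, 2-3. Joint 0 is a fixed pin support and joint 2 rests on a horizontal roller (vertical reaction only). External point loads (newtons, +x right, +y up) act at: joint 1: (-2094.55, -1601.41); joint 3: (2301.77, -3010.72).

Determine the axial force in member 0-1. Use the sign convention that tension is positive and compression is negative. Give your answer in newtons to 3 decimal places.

575.145

N=4 nodes, M=5 members, R=3 reactions → 2N=8, M+R=8
member 0 (0-1): L=2.5354, (cx,cy)=(0.6023,0.7983)
member 1 (0-2): L=3.6240, (cx,cy)=(1.0000,0.0000)
member 2 (1-2): L=2.9144, (cx,cy)=(0.7195,-0.6945)
member 3 (1-3): L=3.5737, (cx,cy)=(0.9998,0.0193)
member 4 (2-3): L=2.5611, (cx,cy)=(0.5763,0.8172)
solve A·x = −loads:
  F[0-1] = +575.1447 N (tension)
  F[0-2] = -139.1721 N (compression)
  F[1-2] = -2842.3198 N (compression)
  F[1-3] = +4486.8835 N (tension)
  F[2-3] = -3790.0736 N (compression)
  Rx@0 = -207.2200 N
  Ry@0 = -459.1339 N
  Ry@2 = +5071.2639 N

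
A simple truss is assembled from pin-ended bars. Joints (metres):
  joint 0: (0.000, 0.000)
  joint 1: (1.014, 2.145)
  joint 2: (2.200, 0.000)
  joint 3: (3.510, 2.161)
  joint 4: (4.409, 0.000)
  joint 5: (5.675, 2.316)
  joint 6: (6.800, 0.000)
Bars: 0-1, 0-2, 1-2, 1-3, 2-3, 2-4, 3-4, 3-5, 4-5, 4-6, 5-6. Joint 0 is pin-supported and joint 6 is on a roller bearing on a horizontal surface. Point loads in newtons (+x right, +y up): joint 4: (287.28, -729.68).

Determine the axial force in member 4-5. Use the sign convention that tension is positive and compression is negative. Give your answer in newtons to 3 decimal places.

N=7 nodes, M=11 members, R=3 reactions → 2N=14, M+R=14
member 0 (0-1): L=2.3726, (cx,cy)=(0.4274,0.9041)
member 1 (0-2): L=2.2000, (cx,cy)=(1.0000,0.0000)
member 2 (1-2): L=2.4510, (cx,cy)=(0.4839,-0.8751)
member 3 (1-3): L=2.4961, (cx,cy)=(1.0000,0.0064)
member 4 (2-3): L=2.5271, (cx,cy)=(0.5184,0.8551)
member 5 (2-4): L=2.2090, (cx,cy)=(1.0000,0.0000)
member 6 (3-4): L=2.3405, (cx,cy)=(0.3841,-0.9233)
member 7 (3-5): L=2.1705, (cx,cy)=(0.9974,0.0714)
member 8 (4-5): L=2.6394, (cx,cy)=(0.4796,0.8775)
member 9 (4-6): L=2.3910, (cx,cy)=(1.0000,0.0000)
member 10 (5-6): L=2.5748, (cx,cy)=(0.4369,-0.8995)
solve A·x = −loads:
  F[0-1] = -283.7919 N (compression)
  F[0-2] = +408.5669 N (tension)
  F[1-2] = +291.2544 N (tension)
  F[1-3] = -262.2230 N (compression)
  F[2-3] = -298.0636 N (compression)
  F[2-4] = +704.0107 N (tension)
  F[3-4] = +238.4680 N (tension)
  F[3-5] = -509.6272 N (compression)
  F[4-5] = +580.6578 N (tension)
  F[4-6] = +229.8146 N (tension)
  F[5-6] = -525.9747 N (compression)
  Rx@0 = -287.2800 N
  Ry@0 = +256.5684 N
  Ry@6 = +473.1116 N

580.658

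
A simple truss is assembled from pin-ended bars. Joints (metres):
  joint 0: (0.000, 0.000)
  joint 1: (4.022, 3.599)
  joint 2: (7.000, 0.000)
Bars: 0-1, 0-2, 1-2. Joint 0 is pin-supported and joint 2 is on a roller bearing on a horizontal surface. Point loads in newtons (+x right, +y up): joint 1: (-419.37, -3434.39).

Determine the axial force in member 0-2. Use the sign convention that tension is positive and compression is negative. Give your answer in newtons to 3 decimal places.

N=3 nodes, M=3 members, R=3 reactions → 2N=6, M+R=6
member 0 (0-1): L=5.3972, (cx,cy)=(0.7452,0.6668)
member 1 (0-2): L=7.0000, (cx,cy)=(1.0000,0.0000)
member 2 (1-2): L=4.6713, (cx,cy)=(0.6375,-0.7704)
solve A·x = −loads:
  F[0-1] = -2514.4291 N (compression)
  F[0-2] = +1454.4011 N (tension)
  F[1-2] = -2281.3908 N (compression)
  Rx@0 = +419.3700 N
  Ry@0 = +1676.7037 N
  Ry@2 = +1757.6863 N

1454.401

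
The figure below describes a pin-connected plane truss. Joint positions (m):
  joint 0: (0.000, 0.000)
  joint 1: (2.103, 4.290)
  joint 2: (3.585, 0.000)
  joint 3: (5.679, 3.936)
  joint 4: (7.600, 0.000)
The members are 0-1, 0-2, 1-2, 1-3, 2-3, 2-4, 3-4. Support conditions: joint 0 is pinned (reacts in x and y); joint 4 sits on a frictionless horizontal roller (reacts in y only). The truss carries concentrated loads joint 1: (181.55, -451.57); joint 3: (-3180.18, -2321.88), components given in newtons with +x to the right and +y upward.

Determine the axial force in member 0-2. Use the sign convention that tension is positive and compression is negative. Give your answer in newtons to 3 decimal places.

-1793.685

N=5 nodes, M=7 members, R=3 reactions → 2N=10, M+R=10
member 0 (0-1): L=4.7777, (cx,cy)=(0.4402,0.8979)
member 1 (0-2): L=3.5850, (cx,cy)=(1.0000,0.0000)
member 2 (1-2): L=4.5388, (cx,cy)=(0.3265,-0.9452)
member 3 (1-3): L=3.5935, (cx,cy)=(0.9951,-0.0985)
member 4 (2-3): L=4.4584, (cx,cy)=(0.4697,0.8828)
member 5 (2-4): L=4.0150, (cx,cy)=(1.0000,0.0000)
member 6 (3-4): L=4.3798, (cx,cy)=(0.4386,-0.8987)
solve A·x = −loads:
  F[0-1] = -2737.4724 N (compression)
  F[0-2] = -1793.6846 N (compression)
  F[1-2] = +2348.3200 N (tension)
  F[1-3] = -2163.7944 N (compression)
  F[2-3] = -2514.1783 N (compression)
  F[2-4] = +153.9485 N (tension)
  F[3-4] = -350.9934 N (compression)
  Rx@0 = +2998.6300 N
  Ry@0 = +2458.0198 N
  Ry@4 = +315.4302 N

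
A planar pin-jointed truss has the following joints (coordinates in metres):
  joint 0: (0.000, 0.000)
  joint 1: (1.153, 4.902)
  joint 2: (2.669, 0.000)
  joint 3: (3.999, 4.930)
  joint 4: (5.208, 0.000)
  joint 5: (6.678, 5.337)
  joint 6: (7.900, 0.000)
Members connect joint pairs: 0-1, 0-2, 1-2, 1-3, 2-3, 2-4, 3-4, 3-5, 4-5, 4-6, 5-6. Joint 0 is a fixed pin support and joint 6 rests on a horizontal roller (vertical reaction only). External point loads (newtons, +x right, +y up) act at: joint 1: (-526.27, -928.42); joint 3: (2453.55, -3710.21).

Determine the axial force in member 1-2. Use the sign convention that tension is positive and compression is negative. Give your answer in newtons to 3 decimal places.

N=7 nodes, M=11 members, R=3 reactions → 2N=14, M+R=14
member 0 (0-1): L=5.0358, (cx,cy)=(0.2290,0.9734)
member 1 (0-2): L=2.6690, (cx,cy)=(1.0000,0.0000)
member 2 (1-2): L=5.1311, (cx,cy)=(0.2955,-0.9554)
member 3 (1-3): L=2.8461, (cx,cy)=(1.0000,0.0098)
member 4 (2-3): L=5.1063, (cx,cy)=(0.2605,0.9655)
member 5 (2-4): L=2.5390, (cx,cy)=(1.0000,0.0000)
member 6 (3-4): L=5.0761, (cx,cy)=(0.2382,-0.9712)
member 7 (3-5): L=2.7097, (cx,cy)=(0.9887,0.1502)
member 8 (4-5): L=5.5357, (cx,cy)=(0.2655,0.9641)
member 9 (4-6): L=2.6920, (cx,cy)=(1.0000,0.0000)
member 10 (5-6): L=5.4751, (cx,cy)=(0.2232,-0.9748)
solve A·x = −loads:
  F[0-1] = -1459.1872 N (compression)
  F[0-2] = +2261.3782 N (tension)
  F[1-2] = +515.4064 N (tension)
  F[1-3] = +39.8943 N (tension)
  F[2-3] = -510.0005 N (compression)
  F[2-4] = +2546.4949 N (tension)
  F[3-4] = -3578.5712 N (compression)
  F[3-5] = -1713.6048 N (compression)
  F[4-5] = +3605.0146 N (tension)
  F[4-6] = +736.8648 N (tension)
  F[5-6] = -3301.4871 N (compression)
  Rx@0 = -1927.2800 N
  Ry@0 = +1420.4244 N
  Ry@6 = +3218.2056 N

515.406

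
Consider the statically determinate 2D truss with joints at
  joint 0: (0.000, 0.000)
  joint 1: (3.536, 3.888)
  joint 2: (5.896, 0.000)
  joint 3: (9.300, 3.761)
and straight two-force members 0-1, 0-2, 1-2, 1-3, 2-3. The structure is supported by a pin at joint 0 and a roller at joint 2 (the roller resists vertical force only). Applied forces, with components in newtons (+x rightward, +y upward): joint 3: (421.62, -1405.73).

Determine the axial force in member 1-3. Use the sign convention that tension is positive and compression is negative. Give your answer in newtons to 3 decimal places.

N=4 nodes, M=5 members, R=3 reactions → 2N=8, M+R=8
member 0 (0-1): L=5.2555, (cx,cy)=(0.6728,0.7398)
member 1 (0-2): L=5.8960, (cx,cy)=(1.0000,0.0000)
member 2 (1-2): L=4.5482, (cx,cy)=(0.5189,-0.8548)
member 3 (1-3): L=5.7654, (cx,cy)=(0.9998,-0.0220)
member 4 (2-3): L=5.0727, (cx,cy)=(0.6710,0.7414)
solve A·x = −loads:
  F[0-1] = +1460.5688 N (tension)
  F[0-2] = -561.0862 N (compression)
  F[1-2] = -1306.8186 N (compression)
  F[1-3] = +1661.1996 N (tension)
  F[2-3] = -1846.6443 N (compression)
  Rx@0 = -421.6200 N
  Ry@0 = -1080.5322 N
  Ry@2 = +2486.2622 N

1661.200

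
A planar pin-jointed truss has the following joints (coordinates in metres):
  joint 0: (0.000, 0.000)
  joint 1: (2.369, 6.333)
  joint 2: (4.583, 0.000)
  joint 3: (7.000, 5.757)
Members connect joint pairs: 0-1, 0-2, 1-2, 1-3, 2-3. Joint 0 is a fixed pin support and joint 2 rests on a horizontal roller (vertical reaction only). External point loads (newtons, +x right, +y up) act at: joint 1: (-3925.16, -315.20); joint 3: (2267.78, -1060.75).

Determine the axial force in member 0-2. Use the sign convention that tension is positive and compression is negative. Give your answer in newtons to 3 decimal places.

-846.350

N=4 nodes, M=5 members, R=3 reactions → 2N=8, M+R=8
member 0 (0-1): L=6.7616, (cx,cy)=(0.3504,0.9366)
member 1 (0-2): L=4.5830, (cx,cy)=(1.0000,0.0000)
member 2 (1-2): L=6.7089, (cx,cy)=(0.3300,-0.9440)
member 3 (1-3): L=4.6667, (cx,cy)=(0.9924,-0.1234)
member 4 (2-3): L=6.2438, (cx,cy)=(0.3871,0.9220)
solve A·x = −loads:
  F[0-1] = -2314.8372 N (compression)
  F[0-2] = -846.3500 N (compression)
  F[1-2] = +1623.1345 N (tension)
  F[1-3] = +2598.3447 N (tension)
  F[2-3] = -802.6165 N (compression)
  Rx@0 = +1657.3800 N
  Ry@0 = +2168.1102 N
  Ry@2 = -792.1602 N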